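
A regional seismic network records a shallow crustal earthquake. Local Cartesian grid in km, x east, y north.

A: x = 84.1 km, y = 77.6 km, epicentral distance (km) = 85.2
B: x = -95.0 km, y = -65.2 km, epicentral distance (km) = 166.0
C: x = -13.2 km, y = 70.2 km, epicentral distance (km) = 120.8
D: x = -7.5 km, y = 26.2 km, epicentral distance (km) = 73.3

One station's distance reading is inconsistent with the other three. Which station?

Solve using three stations at a time. Using A, B, D (subtract circle equations pairwise → linear system) gives (x, y) ≈ (59.4, -4.1).
Distances from that point to each station vs reported:
  A: calculated 85.4 vs reported 85.2 → residual 0.2 km
  B: calculated 166.1 vs reported 166.0 → residual 0.1 km
  C: calculated 103.9 vs reported 120.8 → residual 16.9 km
  D: calculated 73.5 vs reported 73.3 → residual 0.2 km
A, B, D are mutually consistent (residuals ≈ 0); C is off by 16.9 km.

C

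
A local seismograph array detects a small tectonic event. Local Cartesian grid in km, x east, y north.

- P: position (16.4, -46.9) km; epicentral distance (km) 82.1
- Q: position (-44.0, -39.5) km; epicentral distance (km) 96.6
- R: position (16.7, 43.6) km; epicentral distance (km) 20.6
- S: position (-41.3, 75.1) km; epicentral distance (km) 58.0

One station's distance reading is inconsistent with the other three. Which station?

Q

Solve using three stations at a time. Using P, R, S (subtract circle equations pairwise → linear system) gives (x, y) ≈ (-1.1, 33.3).
Distances from that point to each station vs reported:
  P: calculated 82.1 vs reported 82.1 → residual 0.0 km
  Q: calculated 84.5 vs reported 96.6 → residual 12.1 km
  R: calculated 20.6 vs reported 20.6 → residual 0.0 km
  S: calculated 58.0 vs reported 58.0 → residual 0.0 km
P, R, S are mutually consistent (residuals ≈ 0); Q is off by 12.1 km.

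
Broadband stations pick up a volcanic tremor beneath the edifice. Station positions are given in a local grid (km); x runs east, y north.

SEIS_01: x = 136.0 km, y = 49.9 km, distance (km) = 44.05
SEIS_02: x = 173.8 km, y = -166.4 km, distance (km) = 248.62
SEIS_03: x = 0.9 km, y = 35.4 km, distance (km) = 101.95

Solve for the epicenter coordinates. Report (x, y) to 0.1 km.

Circle about each station: (x − 136.0)² + (y − 49.9)² = 44.05²; (x − 173.8)² + (y + 166.4)² = 248.62²; (x − 0.9)² + (y − 35.4)² = 101.95².
Subtracting the SEIS_01 equation from the SEIS_02 and SEIS_03 equations removes the quadratic terms:
75.6 x − 432.6 y = -22962.11
-270.2 x − 29.0 y = -28185.44
Solving the 2×2 system: x ≈ 96.8, y ≈ 70.0 km.

96.8 km east, 70.0 km north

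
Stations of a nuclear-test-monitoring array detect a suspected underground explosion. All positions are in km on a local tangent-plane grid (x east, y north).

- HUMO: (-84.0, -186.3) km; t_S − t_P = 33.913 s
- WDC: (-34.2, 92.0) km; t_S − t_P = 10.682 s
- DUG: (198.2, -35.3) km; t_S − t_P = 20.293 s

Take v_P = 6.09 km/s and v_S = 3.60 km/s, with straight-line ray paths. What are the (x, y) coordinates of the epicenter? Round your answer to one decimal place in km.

58.5 km east, 76.1 km north

Distance from S−P lag: d = Δt · v_P v_S / (v_P − v_S) = Δt · (6.09·3.60)/(6.09−3.60) ≈ 8.8048·Δt.
So d_HUMO = 298.60, d_WDC = 94.05, d_DUG = 178.68 km.
Circle about each station: (x + 84.0)² + (y + 186.3)² = 298.60²; (x + 34.2)² + (y − 92.0)² = 94.05²; (x − 198.2)² + (y + 35.3)² = 178.68².
Subtracting the HUMO equation from the WDC and DUG equations removes the quadratic terms:
99.6 x + 556.6 y = 48186.51
564.4 x + 302.0 y = 56001.06
Solving the 2×2 system: x ≈ 58.5, y ≈ 76.1 km.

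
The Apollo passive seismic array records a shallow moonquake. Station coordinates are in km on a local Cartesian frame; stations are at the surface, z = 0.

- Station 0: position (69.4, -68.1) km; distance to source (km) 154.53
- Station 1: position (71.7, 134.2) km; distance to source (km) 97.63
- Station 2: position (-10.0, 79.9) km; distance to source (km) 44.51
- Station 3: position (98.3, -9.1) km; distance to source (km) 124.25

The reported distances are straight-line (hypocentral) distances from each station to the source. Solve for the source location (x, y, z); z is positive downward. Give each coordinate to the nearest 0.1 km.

(9.8, 69.2, 38.4)

Each station gives a sphere (x−x_i)² + (y−y_i)² + z² = d_i² (stations at z=0).
Subtracting the Station 0 sphere from Station 1 and Station 2: z² cancels, leaving linear equations in x and y:
4.6 x + 404.6 y = 28044.46
-158.8 x + 296.0 y = 18928.42
Solving: x ≈ 9.796, y ≈ 69.203 km (keep extra digits for the depth step; rounded: 9.8, 69.2).
Then from the Station 0 sphere: z² = 154.53² − (x − 69.4)² − (y + 68.1)² with x = 9.796, y = 69.203, so z ≈ 38.403 ≈ 38.4 km.
Check against Station 3 (with the unrounded solution): distance 124.25 ≈ 124.25 km. ✓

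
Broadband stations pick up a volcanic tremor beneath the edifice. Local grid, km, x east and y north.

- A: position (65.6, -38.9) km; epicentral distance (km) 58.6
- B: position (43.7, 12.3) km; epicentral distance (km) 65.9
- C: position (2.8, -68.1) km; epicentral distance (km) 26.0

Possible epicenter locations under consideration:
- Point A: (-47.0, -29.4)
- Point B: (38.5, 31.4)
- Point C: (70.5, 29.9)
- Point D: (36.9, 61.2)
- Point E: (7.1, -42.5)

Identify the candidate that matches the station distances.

Point E

For each candidate, compare |candidate − station| to the reported distance:
Point A: residuals A 54.4, B 33.9, C 37.1 → max 54.4 km
Point B: residuals A 16.7, B 46.1, C 79.7 → max 79.7 km
Point C: residuals A 10.4, B 33.8, C 93.1 → max 93.1 km
Point D: residuals A 45.5, B 16.5, C 107.7 → max 107.7 km
Point E: residuals A 0.0, B 0.0, C 0.0 → max 0.0 km
Only Point E has all residuals ≈ 0.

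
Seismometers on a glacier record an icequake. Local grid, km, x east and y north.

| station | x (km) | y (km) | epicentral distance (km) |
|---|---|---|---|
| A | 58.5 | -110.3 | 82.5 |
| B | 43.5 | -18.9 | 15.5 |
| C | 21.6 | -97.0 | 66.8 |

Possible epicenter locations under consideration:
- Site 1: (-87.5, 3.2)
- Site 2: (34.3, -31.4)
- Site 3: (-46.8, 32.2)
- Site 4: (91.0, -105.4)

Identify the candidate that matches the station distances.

For each candidate, compare |candidate − station| to the reported distance:
Site 1: residuals A 102.4, B 117.4, C 81.3 → max 117.4 km
Site 2: residuals A 0.0, B 0.0, C 0.0 → max 0.0 km
Site 3: residuals A 94.7, B 88.3, C 79.4 → max 94.7 km
Site 4: residuals A 49.6, B 83.2, C 3.1 → max 83.2 km
Only Site 2 has all residuals ≈ 0.

Site 2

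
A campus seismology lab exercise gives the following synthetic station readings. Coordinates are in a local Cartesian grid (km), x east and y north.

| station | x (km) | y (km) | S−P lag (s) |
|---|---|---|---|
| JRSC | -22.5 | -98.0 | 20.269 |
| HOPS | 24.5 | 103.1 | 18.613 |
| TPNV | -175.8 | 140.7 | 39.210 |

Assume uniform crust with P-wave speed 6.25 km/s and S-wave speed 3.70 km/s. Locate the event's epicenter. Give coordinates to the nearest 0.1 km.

(142.7, -17.4)

Distance from S−P lag: d = Δt · v_P v_S / (v_P − v_S) = Δt · (6.25·3.70)/(6.25−3.70) ≈ 9.0686·Δt.
So d_JRSC = 183.81, d_HOPS = 168.79, d_TPNV = 355.58 km.
Circle about each station: (x + 22.5)² + (y + 98.0)² = 183.81²; (x − 24.5)² + (y − 103.1)² = 168.79²; (x + 175.8)² + (y − 140.7)² = 355.58².
Subtracting pairs of circle equations eliminates x²+y² and gives linear equations (the radical axes):
94.0 x + 402.2 y = 6415.66
-306.6 x + 477.4 y = -52059.14
Solving the 2×2 system: x ≈ 142.7, y ≈ -17.4 km.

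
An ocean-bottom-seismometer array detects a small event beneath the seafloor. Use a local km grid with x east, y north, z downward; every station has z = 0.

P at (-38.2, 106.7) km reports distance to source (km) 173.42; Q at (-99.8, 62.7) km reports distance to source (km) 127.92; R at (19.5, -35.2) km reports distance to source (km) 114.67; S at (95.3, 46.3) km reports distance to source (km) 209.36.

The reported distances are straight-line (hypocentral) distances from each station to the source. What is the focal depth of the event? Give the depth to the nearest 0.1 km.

z ≈ 50.8 km

Each station gives a sphere (x−x_i)² + (y−y_i)² + z² = d_i² (stations at z=0).
Subtracting the P sphere from Q and R: z² cancels, leaving linear equations in x and y:
-123.2 x − 88.0 y = 14758.17
115.4 x − 283.8 y = 5700.45
Solving: x ≈ -81.711, y ≈ -53.312 km (keep extra digits for the depth step; rounded: -81.7, -53.3).
Then from the P sphere: z² = 173.42² − (x + 38.2)² − (y − 106.7)² with x = -81.711, y = -53.312, so z ≈ 50.769 ≈ 50.8 km.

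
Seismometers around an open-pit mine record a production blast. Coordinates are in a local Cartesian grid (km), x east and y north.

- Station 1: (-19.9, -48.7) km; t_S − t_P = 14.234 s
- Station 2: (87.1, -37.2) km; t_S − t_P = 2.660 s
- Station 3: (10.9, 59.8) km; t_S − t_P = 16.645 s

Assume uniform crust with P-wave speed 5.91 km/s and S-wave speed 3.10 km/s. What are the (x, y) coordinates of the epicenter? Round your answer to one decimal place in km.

Distance from S−P lag: d = Δt · v_P v_S / (v_P − v_S) = Δt · (5.91·3.10)/(5.91−3.10) ≈ 6.5199·Δt.
So d_Station 1 = 92.80, d_Station 2 = 17.34, d_Station 3 = 108.52 km.
Circle about each station: (x + 19.9)² + (y + 48.7)² = 92.80²; (x − 87.1)² + (y + 37.2)² = 17.34²; (x − 10.9)² + (y − 59.8)² = 108.52².
Subtracting the Station 1 equation from the Station 2 and Station 3 equations removes the quadratic terms:
214.0 x + 23.0 y = 14513.71
61.6 x + 217.0 y = -2237.60
Solving the 2×2 system: x ≈ 71.1, y ≈ -30.5 km.
Check against Station 1 (with the unrounded x, y): √((x + 19.9)²+(y + 48.7)²) = 92.80 ≈ 92.80 km. ✓

x ≈ 71.1 km, y ≈ -30.5 km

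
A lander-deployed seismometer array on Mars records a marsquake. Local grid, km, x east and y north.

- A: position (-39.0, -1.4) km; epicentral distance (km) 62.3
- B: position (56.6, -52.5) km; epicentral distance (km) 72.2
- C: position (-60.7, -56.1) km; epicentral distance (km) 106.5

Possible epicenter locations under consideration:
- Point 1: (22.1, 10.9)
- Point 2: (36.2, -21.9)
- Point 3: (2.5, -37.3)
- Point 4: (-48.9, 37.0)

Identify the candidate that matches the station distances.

Point 1

For each candidate, compare |candidate − station| to the reported distance:
Point 1: residuals A 0.0, B 0.0, C 0.0 → max 0.0 km
Point 2: residuals A 15.6, B 35.4, C 3.7 → max 35.4 km
Point 3: residuals A 7.4, B 16.0, C 40.6 → max 40.6 km
Point 4: residuals A 22.6, B 66.1, C 12.7 → max 66.1 km
Only Point 1 has all residuals ≈ 0.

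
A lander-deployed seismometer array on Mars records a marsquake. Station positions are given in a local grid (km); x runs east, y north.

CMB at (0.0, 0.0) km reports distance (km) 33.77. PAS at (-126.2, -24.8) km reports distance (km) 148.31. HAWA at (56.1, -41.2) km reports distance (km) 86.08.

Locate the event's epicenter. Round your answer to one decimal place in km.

Circle about each station: x² + y² = 33.77²; (x + 126.2)² + (y + 24.8)² = 148.31²; (x − 56.1)² + (y + 41.2)² = 86.08².
Subtracting the CMB equation from the PAS and HAWA equations removes the quadratic terms:
-252.4 x − 49.6 y = -4313.96
112.2 x − 82.4 y = -1424.70
Solving the 2×2 system: x ≈ 10.8, y ≈ 32.0 km.
Check against CMB (with the unrounded x, y): √(x²+y²) = 33.77 ≈ 33.77 km. ✓

10.8 km east, 32.0 km north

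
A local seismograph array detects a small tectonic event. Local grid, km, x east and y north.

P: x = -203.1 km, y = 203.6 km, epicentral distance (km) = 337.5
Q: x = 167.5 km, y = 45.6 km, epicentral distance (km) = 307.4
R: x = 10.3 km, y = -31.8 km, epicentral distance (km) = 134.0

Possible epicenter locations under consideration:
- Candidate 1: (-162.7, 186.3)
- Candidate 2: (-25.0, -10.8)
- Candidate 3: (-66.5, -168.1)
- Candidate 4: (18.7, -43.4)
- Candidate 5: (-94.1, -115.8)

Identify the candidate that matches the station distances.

Candidate 5

For each candidate, compare |candidate − station| to the reported distance:
Candidate 1: residuals P 293.6, Q 51.5, R 144.4 → max 293.6 km
Candidate 2: residuals P 58.8, Q 106.8, R 92.9 → max 106.8 km
Candidate 3: residuals P 58.5, Q 9.5, R 22.4 → max 58.5 km
Candidate 4: residuals P 5.5, Q 134.0, R 119.7 → max 134.0 km
Candidate 5: residuals P 0.0, Q 0.0, R 0.0 → max 0.0 km
Only Candidate 5 has all residuals ≈ 0.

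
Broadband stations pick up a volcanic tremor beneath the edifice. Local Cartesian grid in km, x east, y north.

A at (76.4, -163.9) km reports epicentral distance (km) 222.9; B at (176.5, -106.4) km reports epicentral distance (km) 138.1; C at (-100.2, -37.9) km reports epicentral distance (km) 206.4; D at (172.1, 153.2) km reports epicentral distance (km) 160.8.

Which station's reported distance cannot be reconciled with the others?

Solve using three stations at a time. Using B, C, D (subtract circle equations pairwise → linear system) gives (x, y) ≈ (100.8, 9.1).
Distances from that point to each station vs reported:
  A: calculated 174.7 vs reported 222.9 → residual 48.2 km
  B: calculated 138.1 vs reported 138.1 → residual 0.0 km
  C: calculated 206.4 vs reported 206.4 → residual 0.0 km
  D: calculated 160.8 vs reported 160.8 → residual 0.0 km
B, C, D are mutually consistent (residuals ≈ 0); A is off by 48.2 km.

A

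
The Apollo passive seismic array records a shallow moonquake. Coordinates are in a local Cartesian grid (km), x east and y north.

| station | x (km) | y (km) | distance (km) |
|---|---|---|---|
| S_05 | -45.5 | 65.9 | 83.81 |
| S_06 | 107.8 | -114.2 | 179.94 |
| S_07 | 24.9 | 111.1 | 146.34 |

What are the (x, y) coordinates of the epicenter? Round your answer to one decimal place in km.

Circle about each station: (x + 45.5)² + (y − 65.9)² = 83.81²; (x − 107.8)² + (y + 114.2)² = 179.94²; (x − 24.9)² + (y − 111.1)² = 146.34².
Subtracting the S_05 equation from the S_06 and S_07 equations removes the quadratic terms:
306.6 x − 360.2 y = -7104.87
140.8 x + 90.4 y = -7841.12
Solving the 2×2 system: x ≈ -44.2, y ≈ -17.9 km.

x ≈ -44.2 km, y ≈ -17.9 km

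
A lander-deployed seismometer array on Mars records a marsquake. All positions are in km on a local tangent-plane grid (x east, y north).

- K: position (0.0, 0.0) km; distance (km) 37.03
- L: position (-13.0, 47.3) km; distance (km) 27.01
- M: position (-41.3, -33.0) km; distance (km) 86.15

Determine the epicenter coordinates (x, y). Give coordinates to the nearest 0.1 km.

Circle about each station: x² + y² = 37.03²; (x + 13.0)² + (y − 47.3)² = 27.01²; (x + 41.3)² + (y + 33.0)² = 86.15².
Subtracting pairs of circle equations eliminates x²+y² and gives linear equations (the radical axes):
-26.0 x + 94.6 y = 3047.97
-82.6 x − 66.0 y = -3255.91
Solving the 2×2 system: x ≈ 11.2, y ≈ 35.3 km.

(11.2, 35.3)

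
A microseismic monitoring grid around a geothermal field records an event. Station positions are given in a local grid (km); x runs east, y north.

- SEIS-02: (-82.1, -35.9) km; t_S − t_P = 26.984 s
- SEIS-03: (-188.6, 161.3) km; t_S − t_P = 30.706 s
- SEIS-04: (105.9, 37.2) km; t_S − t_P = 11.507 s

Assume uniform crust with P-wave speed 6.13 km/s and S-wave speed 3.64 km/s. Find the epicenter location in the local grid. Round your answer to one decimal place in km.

(85.6, 138.3)

Distance from S−P lag: d = Δt · v_P v_S / (v_P − v_S) = Δt · (6.13·3.64)/(6.13−3.64) ≈ 8.9611·Δt.
So d_SEIS-02 = 241.81, d_SEIS-03 = 275.16, d_SEIS-04 = 103.12 km.
Circle about each station: (x + 82.1)² + (y + 35.9)² = 241.81²; (x + 188.6)² + (y − 161.3)² = 275.16²; (x − 105.9)² + (y − 37.2)² = 103.12².
Subtracting pairs of circle equations eliminates x²+y² and gives linear equations (the radical axes):
-213.0 x + 394.4 y = 36317.48
376.0 x + 146.2 y = 52407.77
Solving the 2×2 system: x ≈ 85.6, y ≈ 138.3 km.
Check against SEIS-02 (with the unrounded x, y): √((x + 82.1)²+(y + 35.9)²) = 241.81 ≈ 241.81 km. ✓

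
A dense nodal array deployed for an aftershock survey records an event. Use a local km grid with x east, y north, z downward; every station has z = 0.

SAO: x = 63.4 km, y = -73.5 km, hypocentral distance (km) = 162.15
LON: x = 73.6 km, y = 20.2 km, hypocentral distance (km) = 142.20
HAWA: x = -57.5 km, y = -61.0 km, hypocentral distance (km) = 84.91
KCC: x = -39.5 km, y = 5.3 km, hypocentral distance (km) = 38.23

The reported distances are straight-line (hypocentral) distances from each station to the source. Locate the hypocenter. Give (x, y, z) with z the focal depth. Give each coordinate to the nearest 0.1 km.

Each station gives a sphere (x−x_i)² + (y−y_i)² + z² = d_i² (stations at z=0).
Subtracting the SAO sphere from LON and HAWA: z² cancels, leaving linear equations in x and y:
20.4 x + 187.4 y = 2474.97
-241.8 x + 25.0 y = 16688.35
Solving: x ≈ -66.899, y ≈ 20.489 km (keep extra digits for the depth step; rounded: -66.9, 20.5).
Then from the SAO sphere: z² = 162.15² − (x − 63.4)² − (y + 73.5)² with x = -66.899, y = 20.489, so z ≈ 21.929 ≈ 21.9 km.

(-66.9, 20.5, 21.9)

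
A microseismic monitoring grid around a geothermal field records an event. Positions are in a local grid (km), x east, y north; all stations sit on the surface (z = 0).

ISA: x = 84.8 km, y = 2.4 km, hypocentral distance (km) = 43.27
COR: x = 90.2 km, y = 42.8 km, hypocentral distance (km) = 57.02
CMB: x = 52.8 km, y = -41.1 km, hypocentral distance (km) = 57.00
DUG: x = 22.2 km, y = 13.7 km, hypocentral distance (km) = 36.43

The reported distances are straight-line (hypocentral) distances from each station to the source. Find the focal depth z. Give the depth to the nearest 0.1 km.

Each station gives a sphere (x−x_i)² + (y−y_i)² + z² = d_i² (stations at z=0).
Subtracting the ISA sphere from COR and CMB: z² cancels, leaving linear equations in x and y:
10.8 x + 80.8 y = 1392.09
-64.0 x − 87.0 y = -4096.46
Solving: x ≈ 49.599, y ≈ 10.599 km (keep extra digits for the depth step; rounded: 49.6, 10.6).
Then from the ISA sphere: z² = 43.27² − (x − 84.8)² − (y − 2.4)² with x = 49.599, y = 10.599, so z ≈ 23.790 ≈ 23.8 km.

depth ≈ 23.8 km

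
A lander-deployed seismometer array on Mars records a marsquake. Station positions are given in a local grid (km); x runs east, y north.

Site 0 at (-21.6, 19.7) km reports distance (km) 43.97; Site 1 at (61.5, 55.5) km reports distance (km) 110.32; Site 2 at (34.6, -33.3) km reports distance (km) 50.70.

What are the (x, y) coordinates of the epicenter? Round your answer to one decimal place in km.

x ≈ -15.2 km, y ≈ -23.8 km

Circle about each station: (x + 21.6)² + (y − 19.7)² = 43.97²; (x − 61.5)² + (y − 55.5)² = 110.32²; (x − 34.6)² + (y + 33.3)² = 50.70².
Subtracting the Site 0 equation from the Site 1 and Site 2 equations removes the quadratic terms:
166.2 x + 71.6 y = -4229.29
112.4 x − 106.0 y = 814.27
Solving the 2×2 system: x ≈ -15.2, y ≈ -23.8 km.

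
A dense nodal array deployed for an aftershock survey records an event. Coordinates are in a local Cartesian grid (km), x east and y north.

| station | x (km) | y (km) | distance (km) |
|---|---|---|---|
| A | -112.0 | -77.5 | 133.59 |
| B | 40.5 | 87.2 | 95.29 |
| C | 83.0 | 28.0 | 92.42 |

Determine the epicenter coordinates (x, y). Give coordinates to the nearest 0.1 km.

Circle about each station: (x + 112.0)² + (y + 77.5)² = 133.59²; (x − 40.5)² + (y − 87.2)² = 95.29²; (x − 83.0)² + (y − 28.0)² = 92.42².
Subtracting the A equation from the B and C equations removes the quadratic terms:
305.0 x + 329.4 y = -540.06
390.0 x + 211.0 y = -1572.42
Solving the 2×2 system: x ≈ -6.3, y ≈ 4.2 km.
Check against A (with the unrounded x, y): √((x + 112.0)²+(y + 77.5)²) = 133.59 ≈ 133.59 km. ✓

(-6.3, 4.2)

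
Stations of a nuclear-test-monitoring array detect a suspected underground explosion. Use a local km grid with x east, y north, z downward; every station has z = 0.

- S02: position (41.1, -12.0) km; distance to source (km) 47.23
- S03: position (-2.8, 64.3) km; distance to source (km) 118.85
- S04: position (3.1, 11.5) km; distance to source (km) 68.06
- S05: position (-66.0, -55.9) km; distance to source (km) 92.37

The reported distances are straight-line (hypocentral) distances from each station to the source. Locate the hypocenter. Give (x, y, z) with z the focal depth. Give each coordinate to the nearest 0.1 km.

(23.3, -49.4, 22.7)

Each station gives a sphere (x−x_i)² + (y−y_i)² + z² = d_i² (stations at z=0).
Subtracting the S02 sphere from S03 and S04: z² cancels, leaving linear equations in x and y:
-87.8 x + 152.6 y = -9585.53
-76.0 x + 47.0 y = -4092.84
Solving: x ≈ 23.296, y ≈ -49.411 km (keep extra digits for the depth step; rounded: 23.3, -49.4).
Then from the S02 sphere: z² = 47.23² − (x − 41.1)² − (y + 12.0)² with x = 23.296, y = -49.411, so z ≈ 22.674 ≈ 22.7 km.
Check against S05 (with the unrounded solution): distance 92.36 ≈ 92.37 km. ✓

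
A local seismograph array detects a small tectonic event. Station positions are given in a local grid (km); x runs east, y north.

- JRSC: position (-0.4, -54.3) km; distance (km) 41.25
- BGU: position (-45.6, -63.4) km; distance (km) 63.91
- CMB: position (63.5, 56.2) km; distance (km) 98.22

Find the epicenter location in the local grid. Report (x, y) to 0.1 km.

Circle about each station: (x + 0.4)² + (y + 54.3)² = 41.25²; (x + 45.6)² + (y + 63.4)² = 63.91²; (x − 63.5)² + (y − 56.2)² = 98.22².
Subtracting the JRSC equation from the BGU and CMB equations removes the quadratic terms:
-90.4 x − 18.2 y = 767.34
127.8 x + 221.0 y = -3703.57
Solving the 2×2 system: x ≈ -5.8, y ≈ -13.4 km.

(-5.8, -13.4)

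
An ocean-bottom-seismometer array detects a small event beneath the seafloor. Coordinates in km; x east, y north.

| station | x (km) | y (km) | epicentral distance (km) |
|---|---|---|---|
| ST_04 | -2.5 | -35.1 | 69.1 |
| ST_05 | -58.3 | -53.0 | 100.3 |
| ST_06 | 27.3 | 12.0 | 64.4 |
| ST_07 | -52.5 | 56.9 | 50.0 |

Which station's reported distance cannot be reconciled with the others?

Solve using three stations at a time. Using ST_04, ST_05, ST_07 (subtract circle equations pairwise → linear system) gives (x, y) ≈ (-8.0, 33.8).
Distances from that point to each station vs reported:
  ST_04: calculated 69.2 vs reported 69.1 → residual 0.1 km
  ST_05: calculated 100.3 vs reported 100.3 → residual 0.0 km
  ST_06: calculated 41.5 vs reported 64.4 → residual 22.9 km
  ST_07: calculated 50.1 vs reported 50.0 → residual 0.1 km
ST_04, ST_05, ST_07 are mutually consistent (residuals ≈ 0); ST_06 is off by 22.9 km.

ST_06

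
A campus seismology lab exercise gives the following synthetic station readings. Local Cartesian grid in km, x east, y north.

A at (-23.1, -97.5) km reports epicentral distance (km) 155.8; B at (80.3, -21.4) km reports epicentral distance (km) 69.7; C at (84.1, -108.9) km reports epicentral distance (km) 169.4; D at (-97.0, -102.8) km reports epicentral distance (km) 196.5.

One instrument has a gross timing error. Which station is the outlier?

Solve using three stations at a time. Using A, C, D (subtract circle equations pairwise → linear system) gives (x, y) ≈ (26.2, 50.2).
Distances from that point to each station vs reported:
  A: calculated 155.7 vs reported 155.8 → residual 0.1 km
  B: calculated 89.7 vs reported 69.7 → residual 20.0 km
  C: calculated 169.3 vs reported 169.4 → residual 0.1 km
  D: calculated 196.4 vs reported 196.5 → residual 0.1 km
A, C, D are mutually consistent (residuals ≈ 0); B is off by 20.0 km.

B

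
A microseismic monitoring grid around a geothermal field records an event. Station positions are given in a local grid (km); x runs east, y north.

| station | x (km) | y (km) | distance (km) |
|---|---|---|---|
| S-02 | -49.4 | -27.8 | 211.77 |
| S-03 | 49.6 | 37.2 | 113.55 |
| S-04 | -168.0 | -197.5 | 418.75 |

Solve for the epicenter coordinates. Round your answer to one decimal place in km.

(66.4, 149.5)

Circle about each station: (x + 49.4)² + (y + 27.8)² = 211.77²; (x − 49.6)² + (y − 37.2)² = 113.55²; (x + 168.0)² + (y + 197.5)² = 418.75².
Subtracting the S-02 equation from the S-03 and S-04 equations removes the quadratic terms:
198.0 x + 130.0 y = 32583.73
-237.2 x − 339.4 y = -66487.98
Solving the 2×2 system: x ≈ 66.4, y ≈ 149.5 km.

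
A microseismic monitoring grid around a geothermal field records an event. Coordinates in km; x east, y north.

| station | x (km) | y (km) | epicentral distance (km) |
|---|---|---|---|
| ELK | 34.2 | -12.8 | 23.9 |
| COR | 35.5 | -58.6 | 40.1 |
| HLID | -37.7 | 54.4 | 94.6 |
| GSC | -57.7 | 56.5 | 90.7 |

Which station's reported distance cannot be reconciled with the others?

GSC

Solve using three stations at a time. Using ELK, COR, HLID (subtract circle equations pairwise → linear system) gives (x, y) ≈ (13.7, -25.0).
Distances from that point to each station vs reported:
  ELK: calculated 23.8 vs reported 23.9 → residual 0.1 km
  COR: calculated 40.1 vs reported 40.1 → residual 0.0 km
  HLID: calculated 94.6 vs reported 94.6 → residual 0.0 km
  GSC: calculated 108.4 vs reported 90.7 → residual 17.7 km
ELK, COR, HLID are mutually consistent (residuals ≈ 0); GSC is off by 17.7 km.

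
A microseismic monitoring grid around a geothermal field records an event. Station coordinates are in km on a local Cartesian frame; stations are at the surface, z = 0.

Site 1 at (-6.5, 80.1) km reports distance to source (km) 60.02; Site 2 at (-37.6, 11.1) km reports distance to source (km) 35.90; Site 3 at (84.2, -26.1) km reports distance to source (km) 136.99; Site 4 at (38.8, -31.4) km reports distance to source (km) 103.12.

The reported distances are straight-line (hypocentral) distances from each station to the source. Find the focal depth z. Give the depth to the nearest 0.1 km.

Each station gives a sphere (x−x_i)² + (y−y_i)² + z² = d_i² (stations at z=0).
Subtracting the Site 1 sphere from Site 2 and Site 3: z² cancels, leaving linear equations in x and y:
-62.2 x − 138.0 y = -2607.70
181.4 x − 212.4 y = -13851.27
Solving: x ≈ -35.498, y ≈ 34.896 km (keep extra digits for the depth step; rounded: -35.5, 34.9).
Then from the Site 1 sphere: z² = 60.02² − (x + 6.5)² − (y − 80.1)² with x = -35.498, y = 34.896, so z ≈ 26.798 ≈ 26.8 km.

z ≈ 26.8 km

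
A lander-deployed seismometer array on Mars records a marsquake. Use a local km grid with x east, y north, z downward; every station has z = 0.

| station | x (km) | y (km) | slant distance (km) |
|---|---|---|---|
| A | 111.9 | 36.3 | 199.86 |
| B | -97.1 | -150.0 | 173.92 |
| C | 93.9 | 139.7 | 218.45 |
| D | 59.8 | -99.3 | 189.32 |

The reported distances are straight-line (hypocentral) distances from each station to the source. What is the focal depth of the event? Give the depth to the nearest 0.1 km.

Each station gives a sphere (x−x_i)² + (y−y_i)² + z² = d_i² (stations at z=0).
Subtracting the A sphere from B and C: z² cancels, leaving linear equations in x and y:
-418.0 x − 372.6 y = 27784.96
-36.0 x + 206.8 y = 6717.62
Solving: x ≈ -82.608, y ≈ 18.103 km (keep extra digits for the depth step; rounded: -82.6, 18.1).
Then from the A sphere: z² = 199.86² − (x − 111.9)² − (y − 36.3)² with x = -82.608, y = 18.103, so z ≈ 42.184 ≈ 42.2 km.
Check against D (with the unrounded solution): distance 189.32 ≈ 189.32 km. ✓

depth ≈ 42.2 km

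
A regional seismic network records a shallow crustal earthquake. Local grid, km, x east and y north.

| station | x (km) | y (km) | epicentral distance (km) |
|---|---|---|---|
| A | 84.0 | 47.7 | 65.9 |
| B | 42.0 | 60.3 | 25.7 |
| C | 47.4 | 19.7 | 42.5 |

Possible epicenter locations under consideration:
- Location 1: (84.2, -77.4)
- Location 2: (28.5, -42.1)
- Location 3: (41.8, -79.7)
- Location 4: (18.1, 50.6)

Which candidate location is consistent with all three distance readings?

For each candidate, compare |candidate − station| to the reported distance:
Location 1: residuals A 59.2, B 118.3, C 61.3 → max 118.3 km
Location 2: residuals A 39.7, B 77.6, C 22.1 → max 77.6 km
Location 3: residuals A 68.3, B 114.3, C 57.1 → max 114.3 km
Location 4: residuals A 0.1, B 0.1, C 0.1 → max 0.1 km
Only Location 4 has all residuals ≈ 0.

Location 4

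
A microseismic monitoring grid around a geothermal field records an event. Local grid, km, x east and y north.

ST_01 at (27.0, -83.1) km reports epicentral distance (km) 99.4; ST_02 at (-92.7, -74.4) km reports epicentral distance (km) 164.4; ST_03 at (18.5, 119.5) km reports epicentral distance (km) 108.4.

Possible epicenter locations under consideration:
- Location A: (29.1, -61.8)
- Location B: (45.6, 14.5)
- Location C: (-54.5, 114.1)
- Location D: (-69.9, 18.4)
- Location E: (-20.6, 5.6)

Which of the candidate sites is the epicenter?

Location B

For each candidate, compare |candidate − station| to the reported distance:
Location A: residuals ST_01 78.0, ST_02 42.0, ST_03 73.2 → max 78.0 km
Location B: residuals ST_01 0.0, ST_02 0.0, ST_03 0.0 → max 0.0 km
Location C: residuals ST_01 114.0, ST_02 27.9, ST_03 35.2 → max 114.0 km
Location D: residuals ST_01 40.9, ST_02 68.8, ST_03 25.9 → max 68.8 km
Location E: residuals ST_01 1.3, ST_02 56.7, ST_03 12.0 → max 56.7 km
Only Location B has all residuals ≈ 0.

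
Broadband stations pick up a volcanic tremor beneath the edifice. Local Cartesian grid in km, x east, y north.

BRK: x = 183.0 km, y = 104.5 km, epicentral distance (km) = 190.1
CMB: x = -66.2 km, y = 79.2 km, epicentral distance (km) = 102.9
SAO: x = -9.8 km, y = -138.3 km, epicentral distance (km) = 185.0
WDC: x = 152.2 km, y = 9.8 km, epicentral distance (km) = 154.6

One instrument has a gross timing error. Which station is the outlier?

Solve using three stations at a time. Using BRK, SAO, WDC (subtract circle equations pairwise → linear system) gives (x, y) ≈ (1.9, 46.4).
Distances from that point to each station vs reported:
  BRK: calculated 190.2 vs reported 190.1 → residual 0.1 km
  CMB: calculated 75.5 vs reported 102.9 → residual 27.4 km
  SAO: calculated 185.1 vs reported 185.0 → residual 0.1 km
  WDC: calculated 154.7 vs reported 154.6 → residual 0.1 km
BRK, SAO, WDC are mutually consistent (residuals ≈ 0); CMB is off by 27.4 km.

CMB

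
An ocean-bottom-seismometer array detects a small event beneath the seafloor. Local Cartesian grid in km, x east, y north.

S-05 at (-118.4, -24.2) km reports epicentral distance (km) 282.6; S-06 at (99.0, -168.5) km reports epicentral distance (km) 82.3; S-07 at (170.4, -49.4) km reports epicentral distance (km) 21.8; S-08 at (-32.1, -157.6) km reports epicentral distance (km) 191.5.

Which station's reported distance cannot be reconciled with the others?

S-07

Solve using three stations at a time. Using S-05, S-06, S-08 (subtract circle equations pairwise → linear system) gives (x, y) ≈ (152.3, -105.6).
Distances from that point to each station vs reported:
  S-05: calculated 282.6 vs reported 282.6 → residual 0.0 km
  S-06: calculated 82.4 vs reported 82.3 → residual 0.1 km
  S-07: calculated 59.1 vs reported 21.8 → residual 37.3 km
  S-08: calculated 191.5 vs reported 191.5 → residual 0.0 km
S-05, S-06, S-08 are mutually consistent (residuals ≈ 0); S-07 is off by 37.3 km.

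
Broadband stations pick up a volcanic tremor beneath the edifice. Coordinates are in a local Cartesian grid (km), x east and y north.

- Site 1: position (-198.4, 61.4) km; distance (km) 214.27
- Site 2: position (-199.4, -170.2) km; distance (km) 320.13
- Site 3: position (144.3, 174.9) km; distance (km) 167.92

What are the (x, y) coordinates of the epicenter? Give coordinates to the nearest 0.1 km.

Circle about each station: (x + 198.4)² + (y − 61.4)² = 214.27²; (x + 199.4)² + (y + 170.2)² = 320.13²; (x − 144.3)² + (y − 174.9)² = 167.92².
Subtracting pairs of circle equations eliminates x²+y² and gives linear equations (the radical axes):
-2.0 x − 463.2 y = -30975.70
685.4 x + 227.0 y = 25994.49
Solving the 2×2 system: x ≈ 15.8, y ≈ 66.8 km.

(15.8, 66.8)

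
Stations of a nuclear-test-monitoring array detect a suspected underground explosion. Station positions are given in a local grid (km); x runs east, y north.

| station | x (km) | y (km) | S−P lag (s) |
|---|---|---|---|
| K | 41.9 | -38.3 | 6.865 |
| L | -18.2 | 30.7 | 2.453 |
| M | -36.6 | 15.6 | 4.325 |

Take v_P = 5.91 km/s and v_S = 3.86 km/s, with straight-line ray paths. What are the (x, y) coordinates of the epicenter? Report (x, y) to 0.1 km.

(9.1, 30.7)

Distance from S−P lag: d = Δt · v_P v_S / (v_P − v_S) = Δt · (5.91·3.86)/(5.91−3.86) ≈ 11.1281·Δt.
So d_K = 76.39, d_L = 27.30, d_M = 48.13 km.
Circle about each station: (x − 41.9)² + (y + 38.3)² = 76.39²; (x + 18.2)² + (y − 30.7)² = 27.30²; (x + 36.6)² + (y − 15.6)² = 48.13².
Subtracting pairs of circle equations eliminates x²+y² and gives linear equations (the radical axes):
-120.2 x + 138.0 y = 3141.37
-157.0 x + 107.8 y = 1879.36
Solving the 2×2 system: x ≈ 9.1, y ≈ 30.7 km.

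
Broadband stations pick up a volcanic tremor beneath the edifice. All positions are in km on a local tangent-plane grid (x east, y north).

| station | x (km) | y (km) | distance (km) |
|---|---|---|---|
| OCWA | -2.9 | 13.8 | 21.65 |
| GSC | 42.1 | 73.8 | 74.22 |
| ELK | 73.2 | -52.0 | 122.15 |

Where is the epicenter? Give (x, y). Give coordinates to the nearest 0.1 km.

-17.6 km east, 29.7 km north

Circle about each station: (x + 2.9)² + (y − 13.8)² = 21.65²; (x − 42.1)² + (y − 73.8)² = 74.22²; (x − 73.2)² + (y + 52.0)² = 122.15².
Subtracting pairs of circle equations eliminates x²+y² and gives linear equations (the radical axes):
90.0 x + 120.0 y = 1980.11
152.2 x − 131.6 y = -6588.51
Solving the 2×2 system: x ≈ -17.6, y ≈ 29.7 km.
Check against OCWA (with the unrounded x, y): √((x + 2.9)²+(y − 13.8)²) = 21.66 ≈ 21.65 km. ✓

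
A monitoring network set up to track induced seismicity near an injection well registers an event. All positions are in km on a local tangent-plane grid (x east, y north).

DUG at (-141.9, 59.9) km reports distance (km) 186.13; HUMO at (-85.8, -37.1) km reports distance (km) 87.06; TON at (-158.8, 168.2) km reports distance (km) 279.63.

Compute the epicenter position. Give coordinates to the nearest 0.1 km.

x ≈ -3.0 km, y ≈ -64.0 km

Circle about each station: (x + 141.9)² + (y − 59.9)² = 186.13²; (x + 85.8)² + (y + 37.1)² = 87.06²; (x + 158.8)² + (y − 168.2)² = 279.63².
Subtracting pairs of circle equations eliminates x²+y² and gives linear equations (the radical axes):
112.2 x − 194.0 y = 12079.36
-33.8 x + 216.6 y = -13763.50
Solving the 2×2 system: x ≈ -3.0, y ≈ -64.0 km.
Check against DUG (with the unrounded x, y): √((x + 141.9)²+(y − 59.9)²) = 186.12 ≈ 186.13 km. ✓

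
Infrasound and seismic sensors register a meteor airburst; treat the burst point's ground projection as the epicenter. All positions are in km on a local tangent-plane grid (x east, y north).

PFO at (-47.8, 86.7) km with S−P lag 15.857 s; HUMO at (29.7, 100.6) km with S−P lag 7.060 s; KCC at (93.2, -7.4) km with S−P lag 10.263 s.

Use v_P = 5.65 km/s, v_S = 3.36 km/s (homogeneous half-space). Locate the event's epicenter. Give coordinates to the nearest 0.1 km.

(83.3, 77.1)

Distance from S−P lag: d = Δt · v_P v_S / (v_P − v_S) = Δt · (5.65·3.36)/(5.65−3.36) ≈ 8.2900·Δt.
So d_PFO = 131.45, d_HUMO = 58.53, d_KCC = 85.08 km.
Circle about each station: (x + 47.8)² + (y − 86.7)² = 131.45²; (x − 29.7)² + (y − 100.6)² = 58.53²; (x − 93.2)² + (y + 7.4)² = 85.08².
Subtracting pairs of circle equations eliminates x²+y² and gives linear equations (the radical axes):
155.0 x + 27.8 y = 15054.06
282.0 x − 188.2 y = 8979.77
Solving the 2×2 system: x ≈ 83.3, y ≈ 77.1 km.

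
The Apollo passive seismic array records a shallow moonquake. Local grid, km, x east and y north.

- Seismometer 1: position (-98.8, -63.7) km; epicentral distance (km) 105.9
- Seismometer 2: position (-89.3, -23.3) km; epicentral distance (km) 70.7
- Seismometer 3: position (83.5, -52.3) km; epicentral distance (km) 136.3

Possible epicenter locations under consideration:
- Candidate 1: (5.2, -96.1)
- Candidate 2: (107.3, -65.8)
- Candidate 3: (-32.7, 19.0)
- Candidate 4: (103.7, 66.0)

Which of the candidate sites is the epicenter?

For each candidate, compare |candidate − station| to the reported distance:
Candidate 1: residuals Seismometer 1 3.0, Seismometer 2 48.6, Seismometer 3 46.6 → max 48.6 km
Candidate 2: residuals Seismometer 1 100.2, Seismometer 2 130.4, Seismometer 3 108.9 → max 130.4 km
Candidate 3: residuals Seismometer 1 0.0, Seismometer 2 0.0, Seismometer 3 0.0 → max 0.0 km
Candidate 4: residuals Seismometer 1 134.6, Seismometer 2 142.0, Seismometer 3 16.3 → max 142.0 km
Only Candidate 3 has all residuals ≈ 0.

Candidate 3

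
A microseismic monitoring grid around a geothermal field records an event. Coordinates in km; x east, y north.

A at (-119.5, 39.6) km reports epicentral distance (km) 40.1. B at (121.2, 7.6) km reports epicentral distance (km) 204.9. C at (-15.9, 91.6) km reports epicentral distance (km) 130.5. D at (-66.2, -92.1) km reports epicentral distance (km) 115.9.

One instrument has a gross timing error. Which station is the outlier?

C

Solve using three stations at a time. Using A, B, D (subtract circle equations pairwise → linear system) gives (x, y) ≈ (-83.2, 22.6).
Distances from that point to each station vs reported:
  A: calculated 40.1 vs reported 40.1 → residual 0.0 km
  B: calculated 204.9 vs reported 204.9 → residual 0.0 km
  C: calculated 96.4 vs reported 130.5 → residual 34.1 km
  D: calculated 115.9 vs reported 115.9 → residual 0.0 km
A, B, D are mutually consistent (residuals ≈ 0); C is off by 34.1 km.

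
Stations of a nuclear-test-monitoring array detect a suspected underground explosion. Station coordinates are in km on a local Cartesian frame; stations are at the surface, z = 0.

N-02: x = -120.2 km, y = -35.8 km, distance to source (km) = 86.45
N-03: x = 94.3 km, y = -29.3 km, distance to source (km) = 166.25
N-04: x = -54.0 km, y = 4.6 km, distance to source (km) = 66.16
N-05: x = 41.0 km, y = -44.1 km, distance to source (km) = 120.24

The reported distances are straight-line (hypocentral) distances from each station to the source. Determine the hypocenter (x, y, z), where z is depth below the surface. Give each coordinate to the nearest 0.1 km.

Each station gives a sphere (x−x_i)² + (y−y_i)² + z² = d_i² (stations at z=0).
Subtracting the N-02 sphere from N-03 and N-04: z² cancels, leaving linear equations in x and y:
429.0 x + 13.0 y = -26144.16
132.4 x + 80.8 y = -9696.06
Solving: x ≈ -60.300, y ≈ -21.193 km (keep extra digits for the depth step; rounded: -60.3, -21.2).
Then from the N-02 sphere: z² = 86.45² − (x + 120.2)² − (y + 35.8)² with x = -60.300, y = -21.193, so z ≈ 60.599 ≈ 60.6 km.

x ≈ -60.3 km, y ≈ -21.2 km, depth ≈ 60.6 km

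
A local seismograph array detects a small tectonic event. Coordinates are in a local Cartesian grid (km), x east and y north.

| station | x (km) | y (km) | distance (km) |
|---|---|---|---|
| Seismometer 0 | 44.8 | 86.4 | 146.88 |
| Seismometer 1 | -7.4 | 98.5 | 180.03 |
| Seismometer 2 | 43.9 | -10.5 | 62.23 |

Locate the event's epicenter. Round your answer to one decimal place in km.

x ≈ 88.6 km, y ≈ -53.8 km

Circle about each station: (x − 44.8)² + (y − 86.4)² = 146.88²; (x + 7.4)² + (y − 98.5)² = 180.03²; (x − 43.9)² + (y + 10.5)² = 62.23².
Subtracting the Seismometer 0 equation from the Seismometer 1 and Seismometer 2 equations removes the quadratic terms:
-104.4 x + 24.2 y = -10552.06
-1.8 x − 193.8 y = 10266.62
Solving the 2×2 system: x ≈ 88.6, y ≈ -53.8 km.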